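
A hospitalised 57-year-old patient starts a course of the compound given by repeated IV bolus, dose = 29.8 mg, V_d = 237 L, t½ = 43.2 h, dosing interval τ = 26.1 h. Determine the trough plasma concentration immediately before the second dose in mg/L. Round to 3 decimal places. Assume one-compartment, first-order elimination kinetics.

C₀ per dose = Dose / Vd = 29.8 / 237 = 0.1257 mg/L
k = ln2 / t½ = 0.693147 / 43.2 = 0.01605 h⁻¹
Fraction remaining after one interval: r = e^(−kτ) = e^(−0.01605 × 26.1) = 0.6578
Before dose 2, 1 dose has been given (aged 1τ).
C_trough = C₀ × r = 0.1257 × 0.6578 = 0.08269 mg/L

0.083 mg/L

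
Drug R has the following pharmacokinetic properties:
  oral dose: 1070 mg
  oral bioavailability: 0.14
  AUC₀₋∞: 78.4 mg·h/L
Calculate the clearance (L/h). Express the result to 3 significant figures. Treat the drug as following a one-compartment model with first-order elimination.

CL = F·Dose / AUC = 0.14 × 1070 / 78.4 = 1.911 L/h

1.91 L/h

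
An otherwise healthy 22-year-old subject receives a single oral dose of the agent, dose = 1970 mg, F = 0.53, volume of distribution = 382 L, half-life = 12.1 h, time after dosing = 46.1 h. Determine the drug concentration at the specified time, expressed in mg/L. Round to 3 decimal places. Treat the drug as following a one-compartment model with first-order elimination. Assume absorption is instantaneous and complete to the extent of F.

0.195 mg/L

Amount reaching circulation = F × Dose = 0.53 × 1970 = 1044 mg
C₀ = F·Dose / Vd = 1044 / 382 = 2.733 mg/L
k = ln2 / t½ = 0.693147 / 12.1 = 0.05728 h⁻¹
C = C₀ · e^(−k·t) = 2.733 × e^(−0.05728 × 46.1)
  = 2.733 × 0.07132 = 0.1949 mg/L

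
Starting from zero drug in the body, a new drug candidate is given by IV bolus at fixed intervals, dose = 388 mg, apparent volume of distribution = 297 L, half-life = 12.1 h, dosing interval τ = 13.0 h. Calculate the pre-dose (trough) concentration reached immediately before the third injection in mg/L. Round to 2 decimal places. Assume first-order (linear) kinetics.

C₀ per dose = Dose / Vd = 388 / 297 = 1.306 mg/L
k = ln2 / t½ = 0.693147 / 12.1 = 0.05728 h⁻¹
Fraction remaining after one interval: r = e^(−kτ) = e^(−0.05728 × 13.0) = 0.4749
Before dose 3, 2 doses have been given (aged 1τ, 2τ).
C_trough = C₀ × (r + r²) = 1.306 × (0.4749 + 0.2255) = 0.9147 mg/L

0.91 mg/L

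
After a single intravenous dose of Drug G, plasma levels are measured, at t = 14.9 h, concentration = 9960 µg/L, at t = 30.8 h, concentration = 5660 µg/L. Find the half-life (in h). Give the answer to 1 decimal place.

k = ln(C₁/C₂) / (t₂ − t₁) = ln(9960/5660) / (30.8 − 14.9)
  = 0.5652 / 15.90 = 0.03555 h⁻¹
t½ = ln2 / k = 0.693147 / 0.03555 = 19.50 h

19.5 h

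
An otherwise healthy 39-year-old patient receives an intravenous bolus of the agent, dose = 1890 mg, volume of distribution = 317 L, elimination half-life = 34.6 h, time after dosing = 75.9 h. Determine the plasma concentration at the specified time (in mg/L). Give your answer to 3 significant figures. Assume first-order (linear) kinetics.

C₀ = Dose / Vd = 1890 / 317 = 5.962 mg/L
k = ln2 / t½ = 0.693147 / 34.6 = 0.02003 h⁻¹
C = C₀ · e^(−k·t) = 5.962 × e^(−0.02003 × 75.9)
  = 5.962 × 0.2187 = 1.304 mg/L

1.30 mg/L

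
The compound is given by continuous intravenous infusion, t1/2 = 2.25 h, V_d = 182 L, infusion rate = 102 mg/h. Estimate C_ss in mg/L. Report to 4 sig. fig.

1.819 mg/L

k = ln2 / t½ = 0.693147 / 2.25 = 0.3081 h⁻¹
CL = k × Vd = 0.3081 × 182 = 56.07 L/h
At steady state Css = R₀ / CL = 102 / 56.07 = 1.819 mg/L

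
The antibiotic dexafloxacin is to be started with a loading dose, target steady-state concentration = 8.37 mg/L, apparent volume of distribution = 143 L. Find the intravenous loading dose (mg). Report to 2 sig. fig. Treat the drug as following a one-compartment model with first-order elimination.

1200 mg

LD = Css × Vd = 8.37 × 143 = 1197 mg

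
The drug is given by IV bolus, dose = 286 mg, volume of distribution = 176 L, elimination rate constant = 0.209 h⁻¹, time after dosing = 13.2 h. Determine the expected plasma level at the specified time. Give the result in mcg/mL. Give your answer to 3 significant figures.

0.103 mcg/mL

C₀ = Dose / Vd = 286.0 / 176 = 1.625 mg/L
C = C₀ · e^(−k·t) = 1.625 × e^(−0.2090 × 13.2)
  = 1.625 × 0.06337 = 0.1030 mg/L
(0.1030 mg/L = 0.1030 mcg/mL)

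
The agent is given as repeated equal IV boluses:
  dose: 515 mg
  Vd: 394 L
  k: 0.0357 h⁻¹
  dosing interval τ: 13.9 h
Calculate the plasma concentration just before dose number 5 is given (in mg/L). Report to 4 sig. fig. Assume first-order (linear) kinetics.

C₀ per dose = Dose / Vd = 515 / 394 = 1.307 mg/L
Fraction remaining after one interval: r = e^(−kτ) = e^(−0.03570 × 13.9) = 0.6088
Before dose 5, 4 doses have been given (aged 1τ, 2τ, 3τ, 4τ).
C_trough = C₀ × (r + r² + … + r^4) = C₀ × r(1−r^4)/(1−r)
        = 1.307 × 0.6088 × (1 − 0.1374) / (1 − 0.6088) = 1.755 mg/L

1.755 mg/L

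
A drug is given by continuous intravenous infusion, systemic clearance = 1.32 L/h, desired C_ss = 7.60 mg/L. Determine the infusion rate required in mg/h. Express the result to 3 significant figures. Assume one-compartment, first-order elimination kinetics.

At steady state, infusion rate R₀ = Css × CL = 7.60 × 1.320 = 10.03 mg/h

10.0 mg/h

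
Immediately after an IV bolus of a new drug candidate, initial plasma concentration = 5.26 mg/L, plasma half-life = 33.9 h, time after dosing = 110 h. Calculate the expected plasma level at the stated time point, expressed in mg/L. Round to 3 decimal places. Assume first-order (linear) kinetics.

0.555 mg/L

k = ln2 / t½ = 0.693147 / 33.9 = 0.02045 h⁻¹
C = C₀ · e^(−k·t) = 5.260 × e^(−0.02045 × 110)
  = 5.260 × 0.1055 = 0.5549 mg/L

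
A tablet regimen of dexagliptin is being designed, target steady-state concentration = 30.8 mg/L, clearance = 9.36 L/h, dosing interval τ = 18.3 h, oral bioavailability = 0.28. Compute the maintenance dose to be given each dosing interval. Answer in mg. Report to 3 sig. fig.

18800 mg

At steady state, F × (Dose/τ) = Css × CL.
Dose = Css × CL × τ / F = 30.8 × 9.360 × 18.3 / 0.28 = 18840 mg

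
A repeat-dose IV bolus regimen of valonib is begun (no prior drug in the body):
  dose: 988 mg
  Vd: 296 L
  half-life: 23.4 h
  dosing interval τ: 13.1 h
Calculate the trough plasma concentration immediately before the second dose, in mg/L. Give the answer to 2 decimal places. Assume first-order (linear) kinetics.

C₀ per dose = Dose / Vd = 988 / 296 = 3.338 mg/L
k = ln2 / t½ = 0.693147 / 23.4 = 0.02962 h⁻¹
Fraction remaining after one interval: r = e^(−kτ) = e^(−0.02962 × 13.1) = 0.6784
Before dose 2, 1 dose has been given (aged 1τ).
C_trough = C₀ × r = 3.338 × 0.6784 = 2.264 mg/L

2.26 mg/L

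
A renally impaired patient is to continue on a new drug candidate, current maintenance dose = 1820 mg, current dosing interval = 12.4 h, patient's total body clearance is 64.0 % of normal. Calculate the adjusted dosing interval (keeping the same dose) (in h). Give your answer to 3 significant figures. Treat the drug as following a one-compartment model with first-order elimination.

19.4 h

To keep the same average steady-state level, dosing rate must scale with clearance.
CL ratio = 64.0 / 100 = 0.6400
New interval (same dose) = 12.4 / 0.6400 = 19.38 h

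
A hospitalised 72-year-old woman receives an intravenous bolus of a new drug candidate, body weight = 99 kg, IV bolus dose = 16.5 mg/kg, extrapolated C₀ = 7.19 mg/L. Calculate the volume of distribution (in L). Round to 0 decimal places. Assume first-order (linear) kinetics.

227 L

Dose = 16.5 × 99 = 1634 mg
Vd = Dose / C₀ = 1634 / 7.19 = 227.3 L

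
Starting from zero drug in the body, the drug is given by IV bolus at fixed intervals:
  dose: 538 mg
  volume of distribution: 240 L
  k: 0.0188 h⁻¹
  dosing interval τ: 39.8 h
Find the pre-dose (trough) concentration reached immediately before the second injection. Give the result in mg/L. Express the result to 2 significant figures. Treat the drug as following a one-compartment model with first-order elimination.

C₀ per dose = Dose / Vd = 538 / 240 = 2.242 mg/L
Fraction remaining after one interval: r = e^(−kτ) = e^(−0.01880 × 39.8) = 0.4732
Before dose 2, 1 dose has been given (aged 1τ).
C_trough = C₀ × r = 2.242 × 0.4732 = 1.061 mg/L

1.1 mg/L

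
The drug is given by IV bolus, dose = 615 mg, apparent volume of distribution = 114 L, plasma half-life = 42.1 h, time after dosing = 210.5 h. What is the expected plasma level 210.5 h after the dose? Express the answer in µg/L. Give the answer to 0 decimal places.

169 µg/L

C₀ = Dose / Vd = 615.0 / 114 = 5.395 mg/L
k = ln2 / t½ = 0.693147 / 42.1 = 0.01646 h⁻¹
t / t½ = 210.5 / 42.1 = 5 half-lives
C = C₀ × (1/2)^5 = 5.395 × 0.03125 = 0.1686 mg/L
Convert: 0.1686 mg/L × 1000 = 168.6 µg/L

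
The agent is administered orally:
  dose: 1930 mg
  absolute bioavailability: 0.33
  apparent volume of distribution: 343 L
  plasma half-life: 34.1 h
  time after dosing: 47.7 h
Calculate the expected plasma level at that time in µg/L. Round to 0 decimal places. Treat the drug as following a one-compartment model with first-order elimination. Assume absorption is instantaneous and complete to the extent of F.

Amount reaching circulation = F × Dose = 0.33 × 1930 = 636.9 mg
C₀ = F·Dose / Vd = 636.9 / 343 = 1.857 mg/L
k = ln2 / t½ = 0.693147 / 34.1 = 0.02033 h⁻¹
C = C₀ · e^(−k·t) = 1.857 × e^(−0.02033 × 47.7)
  = 1.857 × 0.3792 = 0.7042 mg/L
Convert: 0.7042 mg/L × 1000 = 704.2 µg/L

704 µg/L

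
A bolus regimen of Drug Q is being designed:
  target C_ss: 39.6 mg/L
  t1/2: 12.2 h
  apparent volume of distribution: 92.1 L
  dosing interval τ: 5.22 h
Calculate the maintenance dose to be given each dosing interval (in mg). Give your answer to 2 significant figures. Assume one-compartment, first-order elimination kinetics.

1100 mg

k = ln2 / t½ = 0.693147 / 12.2 = 0.05682 h⁻¹
CL = k × Vd = 0.05682 × 92.1 = 5.233 L/h
At steady state, Dose/τ = Css × CL.
Dose = Css × CL × τ = 39.6 × 5.233 × 5.22 = 1082 mg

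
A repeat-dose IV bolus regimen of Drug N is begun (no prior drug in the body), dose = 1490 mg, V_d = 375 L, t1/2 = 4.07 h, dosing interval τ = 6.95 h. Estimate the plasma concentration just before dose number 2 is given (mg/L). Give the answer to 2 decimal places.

C₀ per dose = Dose / Vd = 1490 / 375 = 3.973 mg/L
k = ln2 / t½ = 0.693147 / 4.07 = 0.1703 h⁻¹
Fraction remaining after one interval: r = e^(−kτ) = e^(−0.1703 × 6.95) = 0.3062
Before dose 2, 1 dose has been given (aged 1τ).
C_trough = C₀ × r = 3.973 × 0.3062 = 1.217 mg/L

1.22 mg/L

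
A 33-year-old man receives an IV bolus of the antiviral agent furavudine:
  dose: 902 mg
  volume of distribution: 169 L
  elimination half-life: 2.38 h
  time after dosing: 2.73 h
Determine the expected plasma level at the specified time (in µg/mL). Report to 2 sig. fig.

C₀ = Dose / Vd = 902.0 / 169 = 5.337 mg/L
k = ln2 / t½ = 0.693147 / 2.38 = 0.2912 h⁻¹
C = C₀ · e^(−k·t) = 5.337 × e^(−0.2912 × 2.73)
  = 5.337 × 0.4516 = 2.410 mg/L
(2.410 mg/L = 2.410 µg/mL)

2.4 µg/mL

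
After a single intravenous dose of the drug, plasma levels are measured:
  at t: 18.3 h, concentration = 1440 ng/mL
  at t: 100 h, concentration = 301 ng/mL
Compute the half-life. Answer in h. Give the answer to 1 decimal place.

k = ln(C₁/C₂) / (t₂ − t₁) = ln(1440/301) / (100 − 18.3)
  = 1.565 / 81.70 = 0.01916 h⁻¹
t½ = ln2 / k = 0.693147 / 0.01916 = 36.18 h

36.2 h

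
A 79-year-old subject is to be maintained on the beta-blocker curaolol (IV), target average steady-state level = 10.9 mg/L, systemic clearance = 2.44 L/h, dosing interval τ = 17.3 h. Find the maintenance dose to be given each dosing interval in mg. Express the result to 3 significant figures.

460 mg

At steady state, Dose/τ = Css × CL.
Dose = Css × CL × τ = 10.9 × 2.440 × 17.3 = 460.1 mg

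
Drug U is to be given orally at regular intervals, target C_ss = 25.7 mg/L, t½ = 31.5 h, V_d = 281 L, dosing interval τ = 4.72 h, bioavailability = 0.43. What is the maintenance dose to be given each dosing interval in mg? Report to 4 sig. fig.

k = ln2 / t½ = 0.693147 / 31.5 = 0.02200 h⁻¹
CL = k × Vd = 0.02200 × 281 = 6.182 L/h
At steady state, F × (Dose/τ) = Css × CL.
Dose = Css × CL × τ / F = 25.7 × 6.182 × 4.72 / 0.43 = 1744 mg

1744 mg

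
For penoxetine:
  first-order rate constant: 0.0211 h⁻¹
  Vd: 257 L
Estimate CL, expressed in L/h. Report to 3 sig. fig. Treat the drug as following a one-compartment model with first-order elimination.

CL = k × Vd = 0.0211 × 257 = 5.423 L/h

5.42 L/h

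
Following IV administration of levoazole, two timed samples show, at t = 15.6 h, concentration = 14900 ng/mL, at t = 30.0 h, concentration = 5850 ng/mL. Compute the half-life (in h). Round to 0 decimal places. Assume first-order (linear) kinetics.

11 h

k = ln(C₁/C₂) / (t₂ − t₁) = ln(14900/5850) / (30.0 − 15.6)
  = 0.9349 / 14.40 = 0.06492 h⁻¹
t½ = ln2 / k = 0.693147 / 0.06492 = 10.68 h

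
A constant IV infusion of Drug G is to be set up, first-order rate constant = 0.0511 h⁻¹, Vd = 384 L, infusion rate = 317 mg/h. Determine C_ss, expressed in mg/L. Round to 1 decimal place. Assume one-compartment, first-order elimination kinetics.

CL = k × Vd = 0.05110 × 384 = 19.62 L/h
At steady state Css = R₀ / CL = 317 / 19.62 = 16.16 mg/L

16.2 mg/L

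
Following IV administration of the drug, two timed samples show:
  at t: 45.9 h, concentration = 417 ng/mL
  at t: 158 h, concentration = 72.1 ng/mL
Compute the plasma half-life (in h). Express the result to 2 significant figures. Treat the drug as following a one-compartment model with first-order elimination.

k = ln(C₁/C₂) / (t₂ − t₁) = ln(417/72.1) / (158 − 45.9)
  = 1.755 / 112.1 = 0.01566 h⁻¹
t½ = ln2 / k = 0.693147 / 0.01566 = 44.26 h

44 h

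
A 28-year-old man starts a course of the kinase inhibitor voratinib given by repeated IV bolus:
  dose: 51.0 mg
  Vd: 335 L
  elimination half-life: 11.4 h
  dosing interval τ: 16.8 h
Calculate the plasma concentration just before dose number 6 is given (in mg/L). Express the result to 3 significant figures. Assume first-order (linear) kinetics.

0.0851 mg/L

C₀ per dose = Dose / Vd = 51.0 / 335 = 0.1522 mg/L
k = ln2 / t½ = 0.693147 / 11.4 = 0.06080 h⁻¹
Fraction remaining after one interval: r = e^(−kτ) = e^(−0.06080 × 16.8) = 0.3601
Before dose 6, 5 doses have been given (aged 1τ, 2τ, 3τ, 4τ, 5τ).
C_trough = C₀ × (r + r² + … + r^5) = C₀ × r(1−r^5)/(1−r)
        = 0.1522 × 0.3601 × (1 − 0.006055) / (1 − 0.3601) = 0.08513 mg/L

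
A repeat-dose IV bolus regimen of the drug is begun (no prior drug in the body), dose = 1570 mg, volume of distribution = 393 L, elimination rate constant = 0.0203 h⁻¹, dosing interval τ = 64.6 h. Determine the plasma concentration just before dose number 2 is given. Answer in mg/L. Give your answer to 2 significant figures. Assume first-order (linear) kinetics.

1.1 mg/L

C₀ per dose = Dose / Vd = 1570 / 393 = 3.995 mg/L
Fraction remaining after one interval: r = e^(−kτ) = e^(−0.02030 × 64.6) = 0.2694
Before dose 2, 1 dose has been given (aged 1τ).
C_trough = C₀ × r = 3.995 × 0.2694 = 1.076 mg/L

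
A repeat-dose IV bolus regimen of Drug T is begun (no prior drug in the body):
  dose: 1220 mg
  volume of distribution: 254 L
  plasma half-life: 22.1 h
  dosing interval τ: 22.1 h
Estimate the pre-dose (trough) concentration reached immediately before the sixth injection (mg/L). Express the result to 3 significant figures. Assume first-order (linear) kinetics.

C₀ per dose = Dose / Vd = 1220 / 254 = 4.803 mg/L
k = ln2 / t½ = 0.693147 / 22.1 = 0.03136 h⁻¹
Fraction remaining after one interval: r = e^(−kτ) = e^(−0.03136 × 22.1) = 0.5000
Before dose 6, 5 doses have been given (aged 1τ, 2τ, 3τ, 4τ, 5τ).
C_trough = C₀ × (r + r² + … + r^5) = C₀ × r(1−r^5)/(1−r)
        = 4.803 × 0.5000 × (1 − 0.03125) / (1 − 0.5000) = 4.653 mg/L

4.65 mg/L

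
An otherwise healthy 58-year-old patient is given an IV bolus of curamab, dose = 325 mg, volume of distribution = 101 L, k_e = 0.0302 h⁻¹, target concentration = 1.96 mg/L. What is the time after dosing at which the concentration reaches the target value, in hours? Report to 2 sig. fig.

C₀ = Dose / Vd = 325.0 / 101 = 3.218 mg/L
t = ln(C₀ / C) / k = ln(3.218 / 1.96) / 0.03020
  = ln(1.642) / 0.03020 = 0.4959 / 0.03020 = 16.42 h

16 h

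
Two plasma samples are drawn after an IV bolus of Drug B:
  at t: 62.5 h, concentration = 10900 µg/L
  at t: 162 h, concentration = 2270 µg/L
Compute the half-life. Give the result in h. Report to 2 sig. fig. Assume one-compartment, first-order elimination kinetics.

k = ln(C₁/C₂) / (t₂ − t₁) = ln(10900/2270) / (162 − 62.5)
  = 1.569 / 99.50 = 0.01577 h⁻¹
t½ = ln2 / k = 0.693147 / 0.01577 = 43.95 h

44 h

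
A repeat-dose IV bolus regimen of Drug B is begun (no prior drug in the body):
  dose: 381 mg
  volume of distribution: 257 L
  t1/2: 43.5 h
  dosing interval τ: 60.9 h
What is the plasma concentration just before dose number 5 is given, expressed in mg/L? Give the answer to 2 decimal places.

C₀ per dose = Dose / Vd = 381 / 257 = 1.482 mg/L
k = ln2 / t½ = 0.693147 / 43.5 = 0.01593 h⁻¹
Fraction remaining after one interval: r = e^(−kτ) = e^(−0.01593 × 60.9) = 0.3790
Before dose 5, 4 doses have been given (aged 1τ, 2τ, 3τ, 4τ).
C_trough = C₀ × (r + r² + … + r^4) = C₀ × r(1−r^4)/(1−r)
        = 1.482 × 0.3790 × (1 − 0.02063) / (1 − 0.3790) = 0.8858 mg/L

0.89 mg/L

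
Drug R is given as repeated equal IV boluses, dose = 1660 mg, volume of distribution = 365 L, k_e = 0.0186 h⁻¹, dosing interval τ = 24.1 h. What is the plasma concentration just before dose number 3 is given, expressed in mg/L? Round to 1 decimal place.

4.8 mg/L

C₀ per dose = Dose / Vd = 1660 / 365 = 4.548 mg/L
Fraction remaining after one interval: r = e^(−kτ) = e^(−0.01860 × 24.1) = 0.6387
Before dose 3, 2 doses have been given (aged 1τ, 2τ).
C_trough = C₀ × (r + r²) = 4.548 × (0.6387 + 0.4079) = 4.760 mg/L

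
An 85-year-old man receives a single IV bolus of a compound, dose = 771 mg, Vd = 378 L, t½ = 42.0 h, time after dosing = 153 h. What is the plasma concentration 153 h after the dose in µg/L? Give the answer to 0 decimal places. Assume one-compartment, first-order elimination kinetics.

163 µg/L

C₀ = Dose / Vd = 771.0 / 378 = 2.040 mg/L
k = ln2 / t½ = 0.693147 / 42.0 = 0.01650 h⁻¹
C = C₀ · e^(−k·t) = 2.040 × e^(−0.01650 × 153)
  = 2.040 × 0.08010 = 0.1634 mg/L
Convert: 0.1634 mg/L × 1000 = 163.4 µg/L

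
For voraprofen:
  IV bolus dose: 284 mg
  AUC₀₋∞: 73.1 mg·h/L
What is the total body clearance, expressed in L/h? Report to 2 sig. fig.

3.9 L/h

CL = Dose / AUC = 284 / 73.1 = 3.885 L/h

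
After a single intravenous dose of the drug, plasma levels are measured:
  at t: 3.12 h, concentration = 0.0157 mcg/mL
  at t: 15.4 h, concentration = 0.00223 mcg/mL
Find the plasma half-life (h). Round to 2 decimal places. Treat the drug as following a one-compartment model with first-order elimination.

k = ln(C₁/C₂) / (t₂ − t₁) = ln(0.0157/0.00223) / (15.4 − 3.12)
  = 1.952 / 12.28 = 0.1590 h⁻¹
t½ = ln2 / k = 0.693147 / 0.1590 = 4.359 h

4.36 h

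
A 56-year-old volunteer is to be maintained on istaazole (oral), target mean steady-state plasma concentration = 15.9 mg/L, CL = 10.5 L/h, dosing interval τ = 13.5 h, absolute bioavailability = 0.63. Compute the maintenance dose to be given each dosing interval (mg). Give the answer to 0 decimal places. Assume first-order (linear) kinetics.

At steady state, F × (Dose/τ) = Css × CL.
Dose = Css × CL × τ / F = 15.9 × 10.50 × 13.5 / 0.63 = 3578 mg

3578 mg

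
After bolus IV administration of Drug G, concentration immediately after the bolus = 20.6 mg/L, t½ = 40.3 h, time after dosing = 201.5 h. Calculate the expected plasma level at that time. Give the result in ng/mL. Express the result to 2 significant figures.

k = ln2 / t½ = 0.693147 / 40.3 = 0.01720 h⁻¹
t / t½ = 201.5 / 40.3 = 5 half-lives
C = C₀ × (1/2)^5 = 20.60 × 0.03125 = 0.6438 mg/L
Convert: 0.6438 mg/L × 1000 = 643.8 ng/mL

640 ng/mL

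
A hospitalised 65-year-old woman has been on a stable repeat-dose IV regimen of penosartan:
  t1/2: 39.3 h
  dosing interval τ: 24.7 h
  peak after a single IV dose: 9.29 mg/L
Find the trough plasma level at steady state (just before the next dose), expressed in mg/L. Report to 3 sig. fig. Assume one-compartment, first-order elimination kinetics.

k = ln2 / t½ = 0.693147 / 39.3 = 0.01764 h⁻¹
e^(−kτ) = e^(−0.01764 × 24.7) = 0.6468
Accumulation ratio R = 1 / (1 − e^(−kτ)) = 1 / (1 − 0.6468) = 2.831
Steady-state trough = C₀ × R × e^(−kτ) = 9.29 × 2.831 × 0.6468 = 17.01 mg/L

17.0 mg/L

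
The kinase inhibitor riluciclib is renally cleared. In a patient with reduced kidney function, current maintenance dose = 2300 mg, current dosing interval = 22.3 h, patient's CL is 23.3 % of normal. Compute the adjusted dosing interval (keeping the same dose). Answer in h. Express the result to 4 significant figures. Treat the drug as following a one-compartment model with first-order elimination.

95.71 h

To keep the same average steady-state level, dosing rate must scale with clearance.
CL ratio = 23.3 / 100 = 0.2330
New interval (same dose) = 22.3 / 0.2330 = 95.71 h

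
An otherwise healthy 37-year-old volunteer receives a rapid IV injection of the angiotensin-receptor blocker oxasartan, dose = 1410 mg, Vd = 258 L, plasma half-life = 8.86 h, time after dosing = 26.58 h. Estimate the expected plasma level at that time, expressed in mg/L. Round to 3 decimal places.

0.683 mg/L

C₀ = Dose / Vd = 1410 / 258 = 5.465 mg/L
k = ln2 / t½ = 0.693147 / 8.86 = 0.07823 h⁻¹
t / t½ = 26.58 / 8.86 = 3 half-lives
C = C₀ × (1/2)^3 = 5.465 × 0.1250 = 0.6831 mg/L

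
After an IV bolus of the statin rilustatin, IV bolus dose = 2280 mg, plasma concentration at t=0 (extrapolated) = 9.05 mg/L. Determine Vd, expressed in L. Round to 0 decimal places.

Vd = Dose / C₀ = 2280 / 9.05 = 251.9 L

252 L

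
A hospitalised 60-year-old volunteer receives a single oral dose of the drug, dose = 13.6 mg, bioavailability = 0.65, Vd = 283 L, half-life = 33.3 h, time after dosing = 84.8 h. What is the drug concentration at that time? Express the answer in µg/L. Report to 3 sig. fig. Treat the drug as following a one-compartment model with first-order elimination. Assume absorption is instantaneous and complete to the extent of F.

5.35 µg/L

Amount reaching circulation = F × Dose = 0.65 × 13.60 = 8.840 mg
C₀ = F·Dose / Vd = 8.840 / 283 = 0.03124 mg/L
k = ln2 / t½ = 0.693147 / 33.3 = 0.02082 h⁻¹
C = C₀ · e^(−k·t) = 0.03124 × e^(−0.02082 × 84.8)
  = 0.03124 × 0.1711 = 0.005345 mg/L
Convert: 0.005345 mg/L × 1000 = 5.345 µg/L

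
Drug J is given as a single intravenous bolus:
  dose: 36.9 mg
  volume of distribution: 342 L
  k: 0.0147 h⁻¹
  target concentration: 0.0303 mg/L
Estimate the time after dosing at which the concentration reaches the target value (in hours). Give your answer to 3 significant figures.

86.4 h

C₀ = Dose / Vd = 36.90 / 342 = 0.1079 mg/L
t = ln(C₀ / C) / k = ln(0.1079 / 0.0303) / 0.01470
  = ln(3.561) / 0.01470 = 1.270 / 0.01470 = 86.39 h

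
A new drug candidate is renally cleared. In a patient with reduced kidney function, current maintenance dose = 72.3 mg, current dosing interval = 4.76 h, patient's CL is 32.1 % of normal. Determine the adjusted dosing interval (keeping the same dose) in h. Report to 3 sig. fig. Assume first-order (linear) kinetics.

14.8 h

To keep the same average steady-state level, dosing rate must scale with clearance.
CL ratio = 32.1 / 100 = 0.3210
New interval (same dose) = 4.76 / 0.3210 = 14.83 h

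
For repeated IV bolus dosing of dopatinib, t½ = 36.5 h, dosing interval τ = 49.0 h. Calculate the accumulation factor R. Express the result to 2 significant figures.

k = ln2 / t½ = 0.693147 / 36.5 = 0.01899 h⁻¹
e^(−kτ) = e^(−0.01899 × 49.0) = 0.3944
Accumulation ratio R = 1 / (1 − e^(−kτ)) = 1 / (1 − 0.3944) = 1.651

1.7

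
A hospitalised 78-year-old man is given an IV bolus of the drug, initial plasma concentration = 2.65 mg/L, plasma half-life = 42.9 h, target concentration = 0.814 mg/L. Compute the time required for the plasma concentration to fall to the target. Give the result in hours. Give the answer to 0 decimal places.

73 h

k = ln2 / t½ = 0.693147 / 42.9 = 0.01616 h⁻¹
t = ln(C₀ / C) / k = ln(2.650 / 0.814) / 0.01616
  = ln(3.256) / 0.01616 = 1.180 / 0.01616 = 73.02 h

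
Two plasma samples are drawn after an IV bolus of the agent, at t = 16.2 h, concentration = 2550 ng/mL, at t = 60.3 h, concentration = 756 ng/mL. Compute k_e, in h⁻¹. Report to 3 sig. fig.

0.0276 h⁻¹

k = ln(C₁/C₂) / (t₂ − t₁) = ln(2550/756) / (60.3 − 16.2)
  = 1.216 / 44.10 = 0.02757 h⁻¹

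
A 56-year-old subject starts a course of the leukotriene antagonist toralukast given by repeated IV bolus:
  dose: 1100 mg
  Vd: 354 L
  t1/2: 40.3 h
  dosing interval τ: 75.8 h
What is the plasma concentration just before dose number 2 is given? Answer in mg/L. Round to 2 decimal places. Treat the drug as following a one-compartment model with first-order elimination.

C₀ per dose = Dose / Vd = 1100 / 354 = 3.107 mg/L
k = ln2 / t½ = 0.693147 / 40.3 = 0.01720 h⁻¹
Fraction remaining after one interval: r = e^(−kτ) = e^(−0.01720 × 75.8) = 0.2715
Before dose 2, 1 dose has been given (aged 1τ).
C_trough = C₀ × r = 3.107 × 0.2715 = 0.8436 mg/L

0.84 mg/L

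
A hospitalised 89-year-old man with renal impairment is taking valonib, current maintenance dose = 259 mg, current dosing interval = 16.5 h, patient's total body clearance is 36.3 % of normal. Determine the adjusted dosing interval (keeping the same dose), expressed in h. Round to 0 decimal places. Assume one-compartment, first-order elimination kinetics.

To keep the same average steady-state level, dosing rate must scale with clearance.
CL ratio = 36.3 / 100 = 0.3630
New interval (same dose) = 16.5 / 0.3630 = 45.45 h

45 h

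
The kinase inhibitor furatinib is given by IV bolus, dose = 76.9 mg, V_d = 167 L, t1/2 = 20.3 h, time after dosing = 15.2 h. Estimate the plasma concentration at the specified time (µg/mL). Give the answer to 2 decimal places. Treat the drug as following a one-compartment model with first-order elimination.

0.27 µg/mL

C₀ = Dose / Vd = 76.90 / 167 = 0.4605 mg/L
k = ln2 / t½ = 0.693147 / 20.3 = 0.03415 h⁻¹
C = C₀ · e^(−k·t) = 0.4605 × e^(−0.03415 × 15.2)
  = 0.4605 × 0.5951 = 0.2740 mg/L
(0.2740 mg/L = 0.2740 µg/mL)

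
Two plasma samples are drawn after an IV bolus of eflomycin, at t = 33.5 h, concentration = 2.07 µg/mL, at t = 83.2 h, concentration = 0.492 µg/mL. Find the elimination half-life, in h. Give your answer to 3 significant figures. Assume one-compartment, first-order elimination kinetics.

24.0 h

k = ln(C₁/C₂) / (t₂ − t₁) = ln(2.07/0.492) / (83.2 − 33.5)
  = 1.437 / 49.70 = 0.02891 h⁻¹
t½ = ln2 / k = 0.693147 / 0.02891 = 23.98 h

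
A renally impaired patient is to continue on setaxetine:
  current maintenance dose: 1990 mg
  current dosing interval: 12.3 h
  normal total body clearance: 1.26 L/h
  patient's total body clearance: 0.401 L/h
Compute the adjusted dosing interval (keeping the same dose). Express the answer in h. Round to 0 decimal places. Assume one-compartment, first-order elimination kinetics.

To keep the same average steady-state level, dosing rate must scale with clearance.
CL ratio = 0.401 / 1.26 = 0.3183
New interval (same dose) = 12.3 / 0.3183 = 38.64 h

39 h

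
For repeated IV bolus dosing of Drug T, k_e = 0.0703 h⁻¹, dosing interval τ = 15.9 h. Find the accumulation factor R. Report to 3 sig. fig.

e^(−kτ) = e^(−0.07030 × 15.9) = 0.3270
Accumulation ratio R = 1 / (1 − e^(−kτ)) = 1 / (1 − 0.3270) = 1.486

1.49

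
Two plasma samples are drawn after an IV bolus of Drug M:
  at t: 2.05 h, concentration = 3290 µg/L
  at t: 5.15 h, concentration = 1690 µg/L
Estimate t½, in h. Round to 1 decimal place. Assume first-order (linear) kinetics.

k = ln(C₁/C₂) / (t₂ − t₁) = ln(3290/1690) / (5.15 − 2.05)
  = 0.6662 / 3.100 = 0.2149 h⁻¹
t½ = ln2 / k = 0.693147 / 0.2149 = 3.225 h

3.2 h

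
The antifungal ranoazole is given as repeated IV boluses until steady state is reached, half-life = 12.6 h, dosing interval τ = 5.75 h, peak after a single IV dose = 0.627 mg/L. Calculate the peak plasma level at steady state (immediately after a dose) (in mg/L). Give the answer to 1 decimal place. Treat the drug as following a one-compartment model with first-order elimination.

k = ln2 / t½ = 0.693147 / 12.6 = 0.05501 h⁻¹
e^(−kτ) = e^(−0.05501 × 5.75) = 0.7288
Accumulation ratio R = 1 / (1 − e^(−kτ)) = 1 / (1 − 0.7288) = 3.687
Steady-state peak = C₀ × R = 0.627 × 3.687 = 2.312 mg/L

2.3 mg/L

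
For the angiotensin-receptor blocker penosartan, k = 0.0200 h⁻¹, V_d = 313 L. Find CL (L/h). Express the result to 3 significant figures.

6.26 L/h

CL = k × Vd = 0.0200 × 313 = 6.260 L/h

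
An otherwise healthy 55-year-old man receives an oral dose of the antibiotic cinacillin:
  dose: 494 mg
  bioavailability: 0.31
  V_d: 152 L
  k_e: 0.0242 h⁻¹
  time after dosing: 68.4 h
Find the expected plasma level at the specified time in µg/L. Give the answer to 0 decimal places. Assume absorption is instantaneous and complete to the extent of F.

192 µg/L

Amount reaching circulation = F × Dose = 0.31 × 494.0 = 153.1 mg
C₀ = F·Dose / Vd = 153.1 / 152 = 1.007 mg/L
C = C₀ · e^(−k·t) = 1.007 × e^(−0.02420 × 68.4)
  = 1.007 × 0.1910 = 0.1923 mg/L
Convert: 0.1923 mg/L × 1000 = 192.3 µg/L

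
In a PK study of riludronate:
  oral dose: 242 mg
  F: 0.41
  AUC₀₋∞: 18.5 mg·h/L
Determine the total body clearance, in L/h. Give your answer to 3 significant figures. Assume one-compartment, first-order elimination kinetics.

CL = F·Dose / AUC = 0.41 × 242 / 18.5 = 5.363 L/h

5.36 L/h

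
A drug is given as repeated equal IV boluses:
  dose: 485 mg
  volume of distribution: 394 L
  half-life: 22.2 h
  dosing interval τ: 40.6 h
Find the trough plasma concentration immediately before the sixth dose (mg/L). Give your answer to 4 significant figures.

C₀ per dose = Dose / Vd = 485 / 394 = 1.231 mg/L
k = ln2 / t½ = 0.693147 / 22.2 = 0.03122 h⁻¹
Fraction remaining after one interval: r = e^(−kτ) = e^(−0.03122 × 40.6) = 0.2815
Before dose 6, 5 doses have been given (aged 1τ, 2τ, 3τ, 4τ, 5τ).
C_trough = C₀ × (r + r² + … + r^5) = C₀ × r(1−r^5)/(1−r)
        = 1.231 × 0.2815 × (1 − 0.001768) / (1 − 0.2815) = 0.4814 mg/L

0.4814 mg/L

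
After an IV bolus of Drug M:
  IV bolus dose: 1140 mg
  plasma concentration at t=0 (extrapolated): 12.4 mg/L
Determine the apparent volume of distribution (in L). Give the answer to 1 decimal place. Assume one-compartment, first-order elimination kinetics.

91.9 L

Vd = Dose / C₀ = 1140 / 12.4 = 91.94 L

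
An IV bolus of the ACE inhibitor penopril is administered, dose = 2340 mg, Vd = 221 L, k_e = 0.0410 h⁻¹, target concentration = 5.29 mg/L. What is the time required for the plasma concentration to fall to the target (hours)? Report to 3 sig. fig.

16.9 h

C₀ = Dose / Vd = 2340 / 221 = 10.59 mg/L
t = ln(C₀ / C) / k = ln(10.59 / 5.29) / 0.04100
  = ln(2.002) / 0.04100 = 0.6941 / 0.04100 = 16.93 h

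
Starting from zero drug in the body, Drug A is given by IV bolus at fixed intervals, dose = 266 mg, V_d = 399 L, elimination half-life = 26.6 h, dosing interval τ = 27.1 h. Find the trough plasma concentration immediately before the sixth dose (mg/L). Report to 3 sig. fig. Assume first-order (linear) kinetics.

0.631 mg/L

C₀ per dose = Dose / Vd = 266 / 399 = 0.6667 mg/L
k = ln2 / t½ = 0.693147 / 26.6 = 0.02606 h⁻¹
Fraction remaining after one interval: r = e^(−kτ) = e^(−0.02606 × 27.1) = 0.4935
Before dose 6, 5 doses have been given (aged 1τ, 2τ, 3τ, 4τ, 5τ).
C_trough = C₀ × (r + r² + … + r^5) = C₀ × r(1−r^5)/(1−r)
        = 0.6667 × 0.4935 × (1 − 0.02927) / (1 − 0.4935) = 0.6306 mg/L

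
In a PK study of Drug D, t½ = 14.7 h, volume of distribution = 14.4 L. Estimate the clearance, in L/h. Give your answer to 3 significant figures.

0.679 L/h

k = ln2 / t½ = 0.693147 / 14.7 = 0.04715 h⁻¹
CL = k × Vd = 0.04715 × 14.4 = 0.6790 L/h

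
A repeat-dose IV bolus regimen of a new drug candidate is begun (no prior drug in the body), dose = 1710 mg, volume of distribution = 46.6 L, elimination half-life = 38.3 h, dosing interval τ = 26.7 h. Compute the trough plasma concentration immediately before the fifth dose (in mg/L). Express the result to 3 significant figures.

50.5 mg/L

C₀ per dose = Dose / Vd = 1710 / 46.6 = 36.70 mg/L
k = ln2 / t½ = 0.693147 / 38.3 = 0.01810 h⁻¹
Fraction remaining after one interval: r = e^(−kτ) = e^(−0.01810 × 26.7) = 0.6168
Before dose 5, 4 doses have been given (aged 1τ, 2τ, 3τ, 4τ).
C_trough = C₀ × (r + r² + … + r^4) = C₀ × r(1−r^4)/(1−r)
        = 36.70 × 0.6168 × (1 − 0.1447) / (1 − 0.6168) = 50.52 mg/L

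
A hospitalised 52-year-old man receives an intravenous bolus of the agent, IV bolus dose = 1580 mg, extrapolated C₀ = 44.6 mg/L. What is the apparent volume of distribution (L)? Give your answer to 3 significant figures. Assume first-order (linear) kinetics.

35.4 L

Vd = Dose / C₀ = 1580 / 44.6 = 35.43 L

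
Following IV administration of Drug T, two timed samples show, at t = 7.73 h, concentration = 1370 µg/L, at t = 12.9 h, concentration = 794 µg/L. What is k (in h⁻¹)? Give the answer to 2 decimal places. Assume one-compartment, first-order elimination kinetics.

0.11 h⁻¹

k = ln(C₁/C₂) / (t₂ − t₁) = ln(1370/794) / (12.9 − 7.73)
  = 0.5455 / 5.170 = 0.1055 h⁻¹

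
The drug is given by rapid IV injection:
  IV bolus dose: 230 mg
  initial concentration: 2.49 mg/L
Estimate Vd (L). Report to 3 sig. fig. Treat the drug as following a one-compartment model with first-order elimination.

Vd = Dose / C₀ = 230.0 / 2.49 = 92.37 L

92.4 L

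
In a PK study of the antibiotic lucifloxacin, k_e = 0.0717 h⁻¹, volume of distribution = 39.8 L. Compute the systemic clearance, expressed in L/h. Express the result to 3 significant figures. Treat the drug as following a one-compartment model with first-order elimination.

CL = k × Vd = 0.0717 × 39.8 = 2.854 L/h

2.85 L/h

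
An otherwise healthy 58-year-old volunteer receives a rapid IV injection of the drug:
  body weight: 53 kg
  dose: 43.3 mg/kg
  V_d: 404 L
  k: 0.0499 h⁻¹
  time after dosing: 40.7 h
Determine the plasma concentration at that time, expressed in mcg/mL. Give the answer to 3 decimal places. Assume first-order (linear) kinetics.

Total dose = 43.3 × 53 = 2295 mg
C₀ = Dose / Vd = 2295 / 404 = 5.681 mg/L
C = C₀ · e^(−k·t) = 5.681 × e^(−0.04990 × 40.7)
  = 5.681 × 0.1312 = 0.7453 mg/L
(0.7453 mg/L = 0.7453 mcg/mL)

0.745 mcg/mL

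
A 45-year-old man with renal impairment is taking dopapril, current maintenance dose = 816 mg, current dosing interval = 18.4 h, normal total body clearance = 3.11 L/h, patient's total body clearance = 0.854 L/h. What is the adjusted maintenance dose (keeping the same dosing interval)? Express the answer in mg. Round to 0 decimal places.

To keep the same average steady-state level, dosing rate must scale with clearance.
CL ratio = 0.854 / 3.11 = 0.2746
New dose (same interval) = 816 × 0.2746 = 224.1 mg

224 mg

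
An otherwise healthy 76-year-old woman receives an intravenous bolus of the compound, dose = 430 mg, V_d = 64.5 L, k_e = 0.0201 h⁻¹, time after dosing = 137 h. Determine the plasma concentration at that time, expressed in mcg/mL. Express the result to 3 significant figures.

0.425 mcg/mL

C₀ = Dose / Vd = 430.0 / 64.5 = 6.667 mg/L
C = C₀ · e^(−k·t) = 6.667 × e^(−0.02010 × 137)
  = 6.667 × 0.06369 = 0.4246 mg/L
(0.4246 mg/L = 0.4246 mcg/mL)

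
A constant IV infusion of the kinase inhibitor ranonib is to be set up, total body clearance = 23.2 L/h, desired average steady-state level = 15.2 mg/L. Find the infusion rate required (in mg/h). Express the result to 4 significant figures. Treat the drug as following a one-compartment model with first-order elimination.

At steady state, infusion rate R₀ = Css × CL = 15.2 × 23.20 = 352.6 mg/h

352.6 mg/h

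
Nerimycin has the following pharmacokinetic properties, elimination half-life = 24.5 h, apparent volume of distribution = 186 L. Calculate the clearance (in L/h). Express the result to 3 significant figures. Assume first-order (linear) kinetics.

k = ln2 / t½ = 0.693147 / 24.5 = 0.02829 h⁻¹
CL = k × Vd = 0.02829 × 186 = 5.262 L/h

5.26 L/h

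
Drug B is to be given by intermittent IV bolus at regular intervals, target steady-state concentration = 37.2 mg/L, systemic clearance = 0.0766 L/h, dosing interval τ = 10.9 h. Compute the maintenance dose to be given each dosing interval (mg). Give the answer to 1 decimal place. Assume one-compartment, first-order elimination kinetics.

At steady state, Dose/τ = Css × CL.
Dose = Css × CL × τ = 37.2 × 0.07660 × 10.9 = 31.06 mg

31.1 mg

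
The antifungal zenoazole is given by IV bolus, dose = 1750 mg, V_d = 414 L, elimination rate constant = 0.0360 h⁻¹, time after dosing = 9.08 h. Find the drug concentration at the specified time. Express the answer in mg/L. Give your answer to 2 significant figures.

C₀ = Dose / Vd = 1750 / 414 = 4.227 mg/L
C = C₀ · e^(−k·t) = 4.227 × e^(−0.03600 × 9.08)
  = 4.227 × 0.7212 = 3.049 mg/L

3.0 mg/L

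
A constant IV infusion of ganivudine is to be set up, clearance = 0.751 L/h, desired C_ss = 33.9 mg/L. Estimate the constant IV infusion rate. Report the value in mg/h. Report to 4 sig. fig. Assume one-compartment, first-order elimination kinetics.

25.46 mg/h

At steady state, infusion rate R₀ = Css × CL = 33.9 × 0.7510 = 25.46 mg/h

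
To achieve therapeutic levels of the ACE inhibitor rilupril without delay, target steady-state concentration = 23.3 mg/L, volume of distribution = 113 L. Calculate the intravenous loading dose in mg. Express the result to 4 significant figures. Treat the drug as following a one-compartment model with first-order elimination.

LD = Css × Vd = 23.3 × 113 = 2633 mg

2633 mg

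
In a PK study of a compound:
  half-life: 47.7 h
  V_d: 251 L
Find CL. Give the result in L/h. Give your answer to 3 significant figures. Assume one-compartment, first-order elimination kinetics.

3.65 L/h

k = ln2 / t½ = 0.693147 / 47.7 = 0.01453 h⁻¹
CL = k × Vd = 0.01453 × 251 = 3.647 L/h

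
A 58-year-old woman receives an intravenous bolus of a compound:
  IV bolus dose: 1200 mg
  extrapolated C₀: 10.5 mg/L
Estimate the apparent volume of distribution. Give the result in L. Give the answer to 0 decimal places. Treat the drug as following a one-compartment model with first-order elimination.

Vd = Dose / C₀ = 1200 / 10.5 = 114.3 L

114 L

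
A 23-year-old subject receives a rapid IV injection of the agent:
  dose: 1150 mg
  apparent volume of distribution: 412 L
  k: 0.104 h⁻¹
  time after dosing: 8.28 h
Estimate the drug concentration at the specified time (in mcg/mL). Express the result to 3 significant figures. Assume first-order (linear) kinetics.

C₀ = Dose / Vd = 1150 / 412 = 2.791 mg/L
C = C₀ · e^(−k·t) = 2.791 × e^(−0.1040 × 8.28)
  = 2.791 × 0.4227 = 1.180 mg/L
(1.180 mg/L = 1.180 mcg/mL)

1.18 mcg/mL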